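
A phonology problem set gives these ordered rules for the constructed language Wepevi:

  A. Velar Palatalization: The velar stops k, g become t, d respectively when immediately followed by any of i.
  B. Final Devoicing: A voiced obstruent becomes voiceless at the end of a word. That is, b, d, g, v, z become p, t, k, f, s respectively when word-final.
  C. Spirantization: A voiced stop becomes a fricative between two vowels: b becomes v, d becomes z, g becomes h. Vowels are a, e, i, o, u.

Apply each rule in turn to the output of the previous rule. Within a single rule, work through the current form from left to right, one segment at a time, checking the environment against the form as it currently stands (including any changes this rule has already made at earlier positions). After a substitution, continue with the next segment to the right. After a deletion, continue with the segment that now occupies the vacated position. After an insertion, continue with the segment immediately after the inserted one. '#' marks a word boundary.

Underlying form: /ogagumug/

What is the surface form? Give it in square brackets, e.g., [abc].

A Velar Palatalization: no change — [ogagumug]
B Final Devoicing: [ogagumug] → [ogagumuk]
C Spirantization: [ogagumuk] → [ohahumuk]

[ohahumuk]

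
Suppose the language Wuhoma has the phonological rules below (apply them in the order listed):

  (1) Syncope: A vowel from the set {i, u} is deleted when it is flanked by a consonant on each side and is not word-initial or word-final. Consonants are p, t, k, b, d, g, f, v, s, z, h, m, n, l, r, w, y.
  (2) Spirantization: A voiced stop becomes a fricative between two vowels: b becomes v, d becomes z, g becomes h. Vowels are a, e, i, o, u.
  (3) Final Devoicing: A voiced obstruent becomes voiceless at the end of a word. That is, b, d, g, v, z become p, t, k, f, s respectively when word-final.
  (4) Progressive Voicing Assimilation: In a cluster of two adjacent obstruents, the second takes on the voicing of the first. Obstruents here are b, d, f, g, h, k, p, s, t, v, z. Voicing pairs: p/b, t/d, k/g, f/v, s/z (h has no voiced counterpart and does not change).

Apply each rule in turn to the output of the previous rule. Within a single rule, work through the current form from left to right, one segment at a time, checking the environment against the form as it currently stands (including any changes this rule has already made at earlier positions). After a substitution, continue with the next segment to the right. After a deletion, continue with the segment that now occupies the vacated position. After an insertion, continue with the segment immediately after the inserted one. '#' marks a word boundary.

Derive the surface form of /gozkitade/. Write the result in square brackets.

(1) Syncope: [gozkitade] → [gozktade]
(2) Spirantization: [gozktade] → [gozktaze]
(3) Final Devoicing: no change — [gozktaze]
(4) Progressive Voicing Assimilation: [gozktaze] → [gozgdaze]

[gozgdaze]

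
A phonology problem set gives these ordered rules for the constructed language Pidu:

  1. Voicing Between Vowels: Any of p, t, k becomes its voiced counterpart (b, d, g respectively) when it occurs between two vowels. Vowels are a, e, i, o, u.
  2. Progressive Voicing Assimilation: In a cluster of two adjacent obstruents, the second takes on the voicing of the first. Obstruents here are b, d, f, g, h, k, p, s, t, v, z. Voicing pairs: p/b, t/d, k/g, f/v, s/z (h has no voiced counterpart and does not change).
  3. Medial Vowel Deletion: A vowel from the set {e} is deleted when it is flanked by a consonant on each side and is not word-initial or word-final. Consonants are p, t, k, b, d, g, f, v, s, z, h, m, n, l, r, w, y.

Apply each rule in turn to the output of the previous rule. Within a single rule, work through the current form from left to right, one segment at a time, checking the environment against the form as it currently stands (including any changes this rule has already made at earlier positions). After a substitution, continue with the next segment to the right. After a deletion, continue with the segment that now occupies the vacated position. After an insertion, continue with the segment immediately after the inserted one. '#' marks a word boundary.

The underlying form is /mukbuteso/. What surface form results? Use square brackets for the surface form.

[mukpudso]

1 Voicing Between Vowels: [mukbuteso] → [mukbudeso]
2 Progressive Voicing Assimilation: [mukbudeso] → [mukpudeso]
3 Medial Vowel Deletion: [mukpudeso] → [mukpudso]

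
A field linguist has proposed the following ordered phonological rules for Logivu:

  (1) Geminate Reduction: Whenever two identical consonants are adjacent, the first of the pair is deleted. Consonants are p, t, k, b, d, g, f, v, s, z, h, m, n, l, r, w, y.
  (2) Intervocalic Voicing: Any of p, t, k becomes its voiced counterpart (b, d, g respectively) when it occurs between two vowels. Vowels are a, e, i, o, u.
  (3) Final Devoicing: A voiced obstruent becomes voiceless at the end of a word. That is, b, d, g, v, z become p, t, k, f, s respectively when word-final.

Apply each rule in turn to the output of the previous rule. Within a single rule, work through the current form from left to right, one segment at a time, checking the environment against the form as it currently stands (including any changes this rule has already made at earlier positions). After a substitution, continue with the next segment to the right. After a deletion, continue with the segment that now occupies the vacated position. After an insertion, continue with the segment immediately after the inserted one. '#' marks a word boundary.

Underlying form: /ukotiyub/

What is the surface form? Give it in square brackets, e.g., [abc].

(1) Geminate Reduction: no change — [ukotiyub]
(2) Intervocalic Voicing: [ukotiyub] → [ugodiyub]
(3) Final Devoicing: [ugodiyub] → [ugodiyup]

[ugodiyup]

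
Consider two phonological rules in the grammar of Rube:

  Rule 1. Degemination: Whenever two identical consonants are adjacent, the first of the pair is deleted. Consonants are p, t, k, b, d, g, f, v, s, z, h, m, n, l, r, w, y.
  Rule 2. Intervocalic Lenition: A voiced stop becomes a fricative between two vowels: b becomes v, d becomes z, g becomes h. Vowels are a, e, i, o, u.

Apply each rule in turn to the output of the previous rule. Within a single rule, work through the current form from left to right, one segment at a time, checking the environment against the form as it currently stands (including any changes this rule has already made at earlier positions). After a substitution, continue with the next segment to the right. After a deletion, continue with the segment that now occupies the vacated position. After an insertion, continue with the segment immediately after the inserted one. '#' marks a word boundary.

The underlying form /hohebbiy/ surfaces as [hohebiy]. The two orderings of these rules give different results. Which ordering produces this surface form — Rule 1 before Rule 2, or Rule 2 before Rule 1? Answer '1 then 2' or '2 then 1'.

2 then 1

Order 1 then 2:
  1 Degemination: [hohebbiy] → [hohebiy]
  2 Intervocalic Lenition: [hohebiy] → [hoheviy]
  result: [hoheviy]
Order 2 then 1:
  2 Intervocalic Lenition: no change — [hohebbiy]
  1 Degemination: [hohebbiy] → [hohebiy]
  result: [hohebiy]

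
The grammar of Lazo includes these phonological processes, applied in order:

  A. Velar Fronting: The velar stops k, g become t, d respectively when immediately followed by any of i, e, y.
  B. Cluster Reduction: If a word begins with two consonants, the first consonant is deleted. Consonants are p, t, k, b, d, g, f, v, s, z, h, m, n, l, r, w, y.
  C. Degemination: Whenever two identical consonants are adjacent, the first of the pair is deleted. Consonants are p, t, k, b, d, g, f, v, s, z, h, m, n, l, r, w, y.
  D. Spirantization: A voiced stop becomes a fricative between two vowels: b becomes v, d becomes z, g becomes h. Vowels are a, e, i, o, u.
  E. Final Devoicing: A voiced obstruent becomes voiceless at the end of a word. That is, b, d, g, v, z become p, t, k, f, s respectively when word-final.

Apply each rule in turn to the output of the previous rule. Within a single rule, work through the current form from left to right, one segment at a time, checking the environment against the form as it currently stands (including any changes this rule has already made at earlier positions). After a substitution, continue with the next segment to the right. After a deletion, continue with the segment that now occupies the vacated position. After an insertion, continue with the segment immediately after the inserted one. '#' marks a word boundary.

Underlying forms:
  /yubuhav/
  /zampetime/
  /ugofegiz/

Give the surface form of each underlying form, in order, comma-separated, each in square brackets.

[yuvuhaf], [zampetime], [uhofezis]

/yubuhav/:
  A Velar Fronting: no change — [yubuhav]
  B Cluster Reduction: no change — [yubuhav]
  C Degemination: no change — [yubuhav]
  D Spirantization: [yubuhav] → [yuvuhav]
  E Final Devoicing: [yuvuhav] → [yuvuhaf]
/zampetime/:
  A Velar Fronting: no change — [zampetime]
  B Cluster Reduction: no change — [zampetime]
  C Degemination: no change — [zampetime]
  D Spirantization: no change — [zampetime]
  E Final Devoicing: no change — [zampetime]
/ugofegiz/:
  A Velar Fronting: [ugofegiz] → [ugofediz]
  B Cluster Reduction: no change — [ugofediz]
  C Degemination: no change — [ugofediz]
  D Spirantization: [ugofediz] → [uhofeziz]
  E Final Devoicing: [uhofeziz] → [uhofezis]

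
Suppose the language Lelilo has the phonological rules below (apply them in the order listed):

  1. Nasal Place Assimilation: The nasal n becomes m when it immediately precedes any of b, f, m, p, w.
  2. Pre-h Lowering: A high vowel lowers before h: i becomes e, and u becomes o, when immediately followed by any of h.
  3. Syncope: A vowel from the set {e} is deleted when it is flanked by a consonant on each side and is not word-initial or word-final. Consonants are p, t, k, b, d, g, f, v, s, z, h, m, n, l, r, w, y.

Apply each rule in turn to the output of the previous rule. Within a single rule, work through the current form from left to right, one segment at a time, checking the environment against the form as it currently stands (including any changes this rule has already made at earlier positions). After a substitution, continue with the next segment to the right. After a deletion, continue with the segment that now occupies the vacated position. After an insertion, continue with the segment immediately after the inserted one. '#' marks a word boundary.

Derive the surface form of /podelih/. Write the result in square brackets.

1 Nasal Place Assimilation: no change — [podelih]
2 Pre-h Lowering: [podelih] → [podeleh]
3 Syncope: [podeleh] → [podlh]

[podlh]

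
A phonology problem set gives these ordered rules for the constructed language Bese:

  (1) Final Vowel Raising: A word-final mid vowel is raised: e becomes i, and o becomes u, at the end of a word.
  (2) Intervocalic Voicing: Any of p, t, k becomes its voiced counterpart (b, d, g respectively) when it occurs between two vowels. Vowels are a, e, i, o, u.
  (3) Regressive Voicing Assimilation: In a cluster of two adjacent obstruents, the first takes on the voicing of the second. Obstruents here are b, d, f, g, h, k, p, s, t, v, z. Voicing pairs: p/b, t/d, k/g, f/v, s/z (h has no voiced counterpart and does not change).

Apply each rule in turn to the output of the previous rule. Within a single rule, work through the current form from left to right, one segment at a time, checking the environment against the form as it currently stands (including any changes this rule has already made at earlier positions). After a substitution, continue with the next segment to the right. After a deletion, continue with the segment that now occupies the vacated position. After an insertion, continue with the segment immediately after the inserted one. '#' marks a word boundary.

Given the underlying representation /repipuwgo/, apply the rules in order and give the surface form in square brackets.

[rebibuwgu]

(1) Final Vowel Raising: [repipuwgo] → [repipuwgu]
(2) Intervocalic Voicing: [repipuwgu] → [rebibuwgu]
(3) Regressive Voicing Assimilation: no change — [rebibuwgu]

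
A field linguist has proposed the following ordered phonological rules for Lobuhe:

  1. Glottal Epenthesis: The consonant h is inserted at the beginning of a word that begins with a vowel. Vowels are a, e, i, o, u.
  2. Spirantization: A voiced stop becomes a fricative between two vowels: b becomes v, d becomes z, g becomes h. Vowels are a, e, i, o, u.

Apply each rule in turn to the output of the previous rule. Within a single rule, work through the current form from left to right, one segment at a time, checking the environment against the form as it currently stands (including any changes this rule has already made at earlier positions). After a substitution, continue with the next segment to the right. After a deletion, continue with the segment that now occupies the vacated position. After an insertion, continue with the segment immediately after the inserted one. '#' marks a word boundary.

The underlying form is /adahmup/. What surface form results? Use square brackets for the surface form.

[hazahmup]

1 Glottal Epenthesis: [adahmup] → [hadahmup]
2 Spirantization: [hadahmup] → [hazahmup]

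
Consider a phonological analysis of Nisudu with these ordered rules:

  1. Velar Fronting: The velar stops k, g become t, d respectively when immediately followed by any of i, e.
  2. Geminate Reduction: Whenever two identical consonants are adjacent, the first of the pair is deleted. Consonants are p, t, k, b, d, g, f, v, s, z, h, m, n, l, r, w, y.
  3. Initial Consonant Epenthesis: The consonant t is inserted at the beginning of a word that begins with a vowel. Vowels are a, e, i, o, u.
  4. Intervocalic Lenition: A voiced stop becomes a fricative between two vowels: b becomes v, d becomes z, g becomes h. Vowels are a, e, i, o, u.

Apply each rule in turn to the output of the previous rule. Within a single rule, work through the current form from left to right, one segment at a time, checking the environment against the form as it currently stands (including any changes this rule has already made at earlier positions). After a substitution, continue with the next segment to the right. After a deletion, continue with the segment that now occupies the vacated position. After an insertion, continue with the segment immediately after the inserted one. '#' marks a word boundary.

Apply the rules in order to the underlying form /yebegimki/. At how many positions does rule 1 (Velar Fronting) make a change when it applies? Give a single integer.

2

1 Velar Fronting: [yebegimki] → [yebedimti]
2 Geminate Reduction: no change — [yebedimti]
3 Initial Consonant Epenthesis: no change — [yebedimti]
4 Intervocalic Lenition: [yebedimti] → [yevezimti]
Rule 1 changed 2 position(s).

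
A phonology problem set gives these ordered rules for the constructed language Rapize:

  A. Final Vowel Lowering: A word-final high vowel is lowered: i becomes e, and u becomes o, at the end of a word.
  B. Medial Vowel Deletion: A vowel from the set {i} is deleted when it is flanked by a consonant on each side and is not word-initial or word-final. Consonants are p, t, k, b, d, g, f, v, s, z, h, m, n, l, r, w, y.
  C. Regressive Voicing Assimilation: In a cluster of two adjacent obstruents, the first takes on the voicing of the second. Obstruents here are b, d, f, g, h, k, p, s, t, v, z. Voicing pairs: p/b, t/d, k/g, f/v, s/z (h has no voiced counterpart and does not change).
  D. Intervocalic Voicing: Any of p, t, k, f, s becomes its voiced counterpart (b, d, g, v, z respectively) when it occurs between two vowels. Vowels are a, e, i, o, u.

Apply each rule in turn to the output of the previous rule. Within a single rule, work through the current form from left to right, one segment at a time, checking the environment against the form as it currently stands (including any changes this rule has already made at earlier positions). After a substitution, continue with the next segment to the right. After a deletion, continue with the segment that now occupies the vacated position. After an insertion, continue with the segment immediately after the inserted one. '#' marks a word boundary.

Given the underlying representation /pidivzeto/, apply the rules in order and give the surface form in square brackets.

[bdvzedo]

A Final Vowel Lowering: no change — [pidivzeto]
B Medial Vowel Deletion: [pidivzeto] → [pdvzeto]
C Regressive Voicing Assimilation: [pdvzeto] → [bdvzeto]
D Intervocalic Voicing: [bdvzeto] → [bdvzedo]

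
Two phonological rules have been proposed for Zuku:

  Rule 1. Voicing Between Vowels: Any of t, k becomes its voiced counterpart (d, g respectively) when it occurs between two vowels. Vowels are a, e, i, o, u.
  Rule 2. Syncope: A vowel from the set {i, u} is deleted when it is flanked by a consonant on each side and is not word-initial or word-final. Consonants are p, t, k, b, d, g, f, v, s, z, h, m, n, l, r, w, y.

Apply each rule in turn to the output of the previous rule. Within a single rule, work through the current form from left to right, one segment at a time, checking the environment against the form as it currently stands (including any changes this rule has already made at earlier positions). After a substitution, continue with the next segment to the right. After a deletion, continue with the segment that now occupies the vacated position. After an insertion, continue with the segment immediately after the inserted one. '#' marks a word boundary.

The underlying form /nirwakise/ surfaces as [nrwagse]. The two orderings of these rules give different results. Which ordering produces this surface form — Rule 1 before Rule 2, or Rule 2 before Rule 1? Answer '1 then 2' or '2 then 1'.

1 then 2

Order 1 then 2:
  1 Voicing Between Vowels: [nirwakise] → [nirwagise]
  2 Syncope: [nirwagise] → [nrwagse]
  result: [nrwagse]
Order 2 then 1:
  2 Syncope: [nirwakise] → [nrwakse]
  1 Voicing Between Vowels: no change — [nrwakse]
  result: [nrwakse]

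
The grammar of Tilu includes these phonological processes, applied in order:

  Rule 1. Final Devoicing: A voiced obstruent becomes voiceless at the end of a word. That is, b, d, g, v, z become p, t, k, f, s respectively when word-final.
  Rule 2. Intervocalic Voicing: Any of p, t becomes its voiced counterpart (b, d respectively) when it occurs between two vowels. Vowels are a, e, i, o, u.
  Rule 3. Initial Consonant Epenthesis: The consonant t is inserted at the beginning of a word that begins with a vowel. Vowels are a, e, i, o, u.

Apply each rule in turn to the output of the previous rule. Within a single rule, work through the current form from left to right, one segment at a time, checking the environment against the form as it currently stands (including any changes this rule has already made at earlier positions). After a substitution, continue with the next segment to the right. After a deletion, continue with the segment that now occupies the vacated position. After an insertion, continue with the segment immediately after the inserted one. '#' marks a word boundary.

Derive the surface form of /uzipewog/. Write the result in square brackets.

[tuzibewok]

Rule 1 Final Devoicing: [uzipewog] → [uzipewok]
Rule 2 Intervocalic Voicing: [uzipewok] → [uzibewok]
Rule 3 Initial Consonant Epenthesis: [uzibewok] → [tuzibewok]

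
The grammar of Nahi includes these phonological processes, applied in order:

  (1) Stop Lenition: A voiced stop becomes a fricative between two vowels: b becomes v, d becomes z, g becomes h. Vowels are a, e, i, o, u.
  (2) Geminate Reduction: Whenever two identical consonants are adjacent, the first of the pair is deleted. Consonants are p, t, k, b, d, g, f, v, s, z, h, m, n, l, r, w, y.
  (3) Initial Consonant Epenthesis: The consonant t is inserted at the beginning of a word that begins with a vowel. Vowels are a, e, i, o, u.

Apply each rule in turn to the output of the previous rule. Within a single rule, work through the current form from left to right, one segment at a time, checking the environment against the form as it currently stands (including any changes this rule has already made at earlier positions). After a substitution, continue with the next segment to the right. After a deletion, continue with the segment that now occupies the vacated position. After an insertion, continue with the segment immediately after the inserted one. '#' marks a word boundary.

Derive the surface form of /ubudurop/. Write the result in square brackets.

[tuvuzurop]

(1) Stop Lenition: [ubudurop] → [uvuzurop]
(2) Geminate Reduction: no change — [uvuzurop]
(3) Initial Consonant Epenthesis: [uvuzurop] → [tuvuzurop]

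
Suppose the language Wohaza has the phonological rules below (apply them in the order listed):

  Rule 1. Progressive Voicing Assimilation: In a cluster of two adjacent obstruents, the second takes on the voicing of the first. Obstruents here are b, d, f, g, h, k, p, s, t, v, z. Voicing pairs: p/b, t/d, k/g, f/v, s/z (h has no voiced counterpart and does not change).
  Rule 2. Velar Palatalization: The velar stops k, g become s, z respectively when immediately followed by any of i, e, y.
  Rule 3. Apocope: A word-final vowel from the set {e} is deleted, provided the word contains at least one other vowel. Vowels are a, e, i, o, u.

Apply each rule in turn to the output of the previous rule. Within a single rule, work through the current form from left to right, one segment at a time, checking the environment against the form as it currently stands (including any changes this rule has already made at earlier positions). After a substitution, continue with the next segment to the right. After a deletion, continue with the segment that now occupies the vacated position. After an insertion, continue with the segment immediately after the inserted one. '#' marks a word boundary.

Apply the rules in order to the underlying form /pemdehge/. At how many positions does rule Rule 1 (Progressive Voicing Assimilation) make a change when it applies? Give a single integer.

Rule 1 Progressive Voicing Assimilation: [pemdehge] → [pemdehke]
Rule 2 Velar Palatalization: [pemdehke] → [pemdehse]
Rule 3 Apocope: [pemdehse] → [pemdehs]
Rule Rule 1 changed 1 position(s).

1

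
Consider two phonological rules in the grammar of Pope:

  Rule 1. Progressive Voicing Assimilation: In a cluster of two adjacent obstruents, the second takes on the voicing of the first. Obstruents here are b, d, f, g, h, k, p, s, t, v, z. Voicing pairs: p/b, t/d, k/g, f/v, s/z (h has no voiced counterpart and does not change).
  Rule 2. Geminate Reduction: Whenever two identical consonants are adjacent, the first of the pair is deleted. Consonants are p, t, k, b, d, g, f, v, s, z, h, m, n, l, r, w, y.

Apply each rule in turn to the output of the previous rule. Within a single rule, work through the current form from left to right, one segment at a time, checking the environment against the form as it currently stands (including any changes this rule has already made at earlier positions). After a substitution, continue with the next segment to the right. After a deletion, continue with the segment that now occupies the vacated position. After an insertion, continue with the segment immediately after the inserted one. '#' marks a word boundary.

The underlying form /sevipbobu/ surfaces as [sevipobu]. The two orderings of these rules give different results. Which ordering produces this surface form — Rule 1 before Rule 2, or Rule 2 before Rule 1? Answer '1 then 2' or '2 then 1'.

1 then 2

Order 1 then 2:
  1 Progressive Voicing Assimilation: [sevipbobu] → [sevippobu]
  2 Geminate Reduction: [sevippobu] → [sevipobu]
  result: [sevipobu]
Order 2 then 1:
  2 Geminate Reduction: no change — [sevipbobu]
  1 Progressive Voicing Assimilation: [sevipbobu] → [sevippobu]
  result: [sevippobu]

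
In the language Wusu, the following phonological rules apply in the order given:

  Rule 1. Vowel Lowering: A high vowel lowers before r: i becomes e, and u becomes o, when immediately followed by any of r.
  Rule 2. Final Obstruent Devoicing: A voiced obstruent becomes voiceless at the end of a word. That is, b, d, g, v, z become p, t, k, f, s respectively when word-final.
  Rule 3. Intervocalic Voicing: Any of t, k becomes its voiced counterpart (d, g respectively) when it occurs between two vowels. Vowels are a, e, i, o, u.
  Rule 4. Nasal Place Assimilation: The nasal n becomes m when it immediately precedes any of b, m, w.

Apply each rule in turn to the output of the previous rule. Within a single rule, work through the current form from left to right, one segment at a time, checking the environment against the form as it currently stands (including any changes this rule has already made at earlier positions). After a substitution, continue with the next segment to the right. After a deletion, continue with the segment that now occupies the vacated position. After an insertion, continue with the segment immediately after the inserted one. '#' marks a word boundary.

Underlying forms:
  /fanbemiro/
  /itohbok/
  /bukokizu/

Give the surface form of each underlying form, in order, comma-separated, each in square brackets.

/fanbemiro/:
  Rule 1 Vowel Lowering: [fanbemiro] → [fanbemero]
  Rule 2 Final Obstruent Devoicing: no change — [fanbemero]
  Rule 3 Intervocalic Voicing: no change — [fanbemero]
  Rule 4 Nasal Place Assimilation: [fanbemero] → [fambemero]
/itohbok/:
  Rule 1 Vowel Lowering: no change — [itohbok]
  Rule 2 Final Obstruent Devoicing: no change — [itohbok]
  Rule 3 Intervocalic Voicing: [itohbok] → [idohbok]
  Rule 4 Nasal Place Assimilation: no change — [idohbok]
/bukokizu/:
  Rule 1 Vowel Lowering: no change — [bukokizu]
  Rule 2 Final Obstruent Devoicing: no change — [bukokizu]
  Rule 3 Intervocalic Voicing: [bukokizu] → [bugogizu]
  Rule 4 Nasal Place Assimilation: no change — [bugogizu]

[fambemero], [idohbok], [bugogizu]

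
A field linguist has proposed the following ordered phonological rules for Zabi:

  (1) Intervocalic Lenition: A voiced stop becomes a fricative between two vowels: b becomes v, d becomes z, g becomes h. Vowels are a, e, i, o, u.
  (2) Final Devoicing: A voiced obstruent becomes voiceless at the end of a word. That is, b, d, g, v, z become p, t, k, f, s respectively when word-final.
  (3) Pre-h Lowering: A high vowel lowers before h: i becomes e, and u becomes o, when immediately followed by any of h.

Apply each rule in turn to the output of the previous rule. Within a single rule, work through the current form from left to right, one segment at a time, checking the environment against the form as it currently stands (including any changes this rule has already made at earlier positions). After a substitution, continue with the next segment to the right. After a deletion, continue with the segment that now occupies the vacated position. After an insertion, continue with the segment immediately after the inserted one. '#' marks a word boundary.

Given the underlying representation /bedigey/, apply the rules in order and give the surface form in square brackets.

[bezehey]

(1) Intervocalic Lenition: [bedigey] → [bezihey]
(2) Final Devoicing: no change — [bezihey]
(3) Pre-h Lowering: [bezihey] → [bezehey]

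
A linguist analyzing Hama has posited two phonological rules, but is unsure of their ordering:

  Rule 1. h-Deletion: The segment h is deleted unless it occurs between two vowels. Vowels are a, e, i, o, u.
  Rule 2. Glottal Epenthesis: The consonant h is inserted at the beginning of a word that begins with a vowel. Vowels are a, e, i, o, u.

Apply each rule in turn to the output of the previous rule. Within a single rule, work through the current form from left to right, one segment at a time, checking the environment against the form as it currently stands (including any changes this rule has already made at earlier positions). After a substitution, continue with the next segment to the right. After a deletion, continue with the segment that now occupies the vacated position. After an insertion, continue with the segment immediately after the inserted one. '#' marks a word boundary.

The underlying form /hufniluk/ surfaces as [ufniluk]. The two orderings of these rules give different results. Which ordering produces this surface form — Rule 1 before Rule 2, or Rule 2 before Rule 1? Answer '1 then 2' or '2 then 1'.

2 then 1

Order 1 then 2:
  1 h-Deletion: [hufniluk] → [ufniluk]
  2 Glottal Epenthesis: [ufniluk] → [hufniluk]
  result: [hufniluk]
Order 2 then 1:
  2 Glottal Epenthesis: no change — [hufniluk]
  1 h-Deletion: [hufniluk] → [ufniluk]
  result: [ufniluk]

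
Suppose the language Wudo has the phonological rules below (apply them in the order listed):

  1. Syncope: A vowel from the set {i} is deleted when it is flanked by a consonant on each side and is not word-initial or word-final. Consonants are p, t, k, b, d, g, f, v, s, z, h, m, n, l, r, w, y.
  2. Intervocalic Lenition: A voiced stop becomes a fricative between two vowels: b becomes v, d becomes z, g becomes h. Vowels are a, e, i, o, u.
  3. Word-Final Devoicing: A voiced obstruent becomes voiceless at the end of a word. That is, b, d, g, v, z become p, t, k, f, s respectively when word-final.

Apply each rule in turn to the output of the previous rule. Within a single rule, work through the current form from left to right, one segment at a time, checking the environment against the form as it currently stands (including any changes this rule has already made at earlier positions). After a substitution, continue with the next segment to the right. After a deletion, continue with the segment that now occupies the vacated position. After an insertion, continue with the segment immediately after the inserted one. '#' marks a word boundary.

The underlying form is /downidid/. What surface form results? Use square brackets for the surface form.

1 Syncope: [downidid] → [downdd]
2 Intervocalic Lenition: no change — [downdd]
3 Word-Final Devoicing: [downdd] → [downdt]

[downdt]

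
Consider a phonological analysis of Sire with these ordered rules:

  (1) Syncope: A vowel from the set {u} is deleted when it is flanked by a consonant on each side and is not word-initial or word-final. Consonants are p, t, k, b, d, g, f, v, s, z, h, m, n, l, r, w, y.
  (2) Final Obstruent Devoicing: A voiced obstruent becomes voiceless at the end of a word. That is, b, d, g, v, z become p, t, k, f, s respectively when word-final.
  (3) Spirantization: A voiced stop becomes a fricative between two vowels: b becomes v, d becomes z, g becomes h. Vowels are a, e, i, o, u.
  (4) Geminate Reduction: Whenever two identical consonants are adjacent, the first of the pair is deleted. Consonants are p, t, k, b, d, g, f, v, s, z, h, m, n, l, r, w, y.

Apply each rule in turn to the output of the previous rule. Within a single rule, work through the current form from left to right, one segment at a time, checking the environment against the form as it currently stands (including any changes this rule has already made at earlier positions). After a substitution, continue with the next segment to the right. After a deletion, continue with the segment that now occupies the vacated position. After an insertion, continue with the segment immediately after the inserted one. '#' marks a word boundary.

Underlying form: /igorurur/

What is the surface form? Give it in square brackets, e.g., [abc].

[ihor]

(1) Syncope: [igorurur] → [igorrr]
(2) Final Obstruent Devoicing: no change — [igorrr]
(3) Spirantization: [igorrr] → [ihorrr]
(4) Geminate Reduction: [ihorrr] → [ihor]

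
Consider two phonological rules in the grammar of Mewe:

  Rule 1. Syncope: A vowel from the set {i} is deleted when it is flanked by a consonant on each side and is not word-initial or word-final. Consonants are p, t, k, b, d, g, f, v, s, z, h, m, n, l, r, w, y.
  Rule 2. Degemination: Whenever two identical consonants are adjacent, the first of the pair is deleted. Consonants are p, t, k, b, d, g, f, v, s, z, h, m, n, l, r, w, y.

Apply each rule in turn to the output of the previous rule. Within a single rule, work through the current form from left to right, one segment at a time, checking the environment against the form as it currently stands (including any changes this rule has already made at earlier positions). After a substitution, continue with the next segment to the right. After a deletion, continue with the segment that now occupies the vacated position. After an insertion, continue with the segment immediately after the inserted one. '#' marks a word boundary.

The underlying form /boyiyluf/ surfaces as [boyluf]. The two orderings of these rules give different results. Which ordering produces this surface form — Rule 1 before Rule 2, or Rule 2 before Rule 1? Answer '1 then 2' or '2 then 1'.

1 then 2

Order 1 then 2:
  1 Syncope: [boyiyluf] → [boyyluf]
  2 Degemination: [boyyluf] → [boyluf]
  result: [boyluf]
Order 2 then 1:
  2 Degemination: no change — [boyiyluf]
  1 Syncope: [boyiyluf] → [boyyluf]
  result: [boyyluf]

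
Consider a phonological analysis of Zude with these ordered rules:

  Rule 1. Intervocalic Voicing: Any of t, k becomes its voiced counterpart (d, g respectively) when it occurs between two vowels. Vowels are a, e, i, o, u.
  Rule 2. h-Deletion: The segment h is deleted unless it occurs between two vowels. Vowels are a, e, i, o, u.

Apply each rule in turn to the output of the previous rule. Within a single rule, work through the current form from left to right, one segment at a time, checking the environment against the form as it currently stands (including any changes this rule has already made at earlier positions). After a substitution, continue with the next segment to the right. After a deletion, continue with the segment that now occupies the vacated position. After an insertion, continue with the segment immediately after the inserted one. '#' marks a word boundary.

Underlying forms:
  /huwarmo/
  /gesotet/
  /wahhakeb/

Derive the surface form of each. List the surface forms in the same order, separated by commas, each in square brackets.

[uwarmo], [gesodet], [wahageb]

/huwarmo/:
  Rule 1 Intervocalic Voicing: no change — [huwarmo]
  Rule 2 h-Deletion: [huwarmo] → [uwarmo]
/gesotet/:
  Rule 1 Intervocalic Voicing: [gesotet] → [gesodet]
  Rule 2 h-Deletion: no change — [gesodet]
/wahhakeb/:
  Rule 1 Intervocalic Voicing: [wahhakeb] → [wahhageb]
  Rule 2 h-Deletion: [wahhageb] → [wahageb]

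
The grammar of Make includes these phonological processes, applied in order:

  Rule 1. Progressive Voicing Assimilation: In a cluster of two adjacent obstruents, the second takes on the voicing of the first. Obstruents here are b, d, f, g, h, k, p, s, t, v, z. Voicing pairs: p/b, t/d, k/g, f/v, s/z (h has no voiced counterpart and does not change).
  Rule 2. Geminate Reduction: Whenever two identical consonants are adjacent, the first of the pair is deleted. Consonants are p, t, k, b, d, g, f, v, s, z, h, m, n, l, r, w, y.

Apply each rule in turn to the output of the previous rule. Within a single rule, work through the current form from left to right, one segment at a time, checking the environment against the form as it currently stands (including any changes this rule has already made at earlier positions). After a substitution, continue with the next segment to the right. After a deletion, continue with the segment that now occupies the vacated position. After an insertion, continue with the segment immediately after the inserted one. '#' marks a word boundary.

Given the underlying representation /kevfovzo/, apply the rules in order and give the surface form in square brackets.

Rule 1 Progressive Voicing Assimilation: [kevfovzo] → [kevvovzo]
Rule 2 Geminate Reduction: [kevvovzo] → [kevovzo]

[kevovzo]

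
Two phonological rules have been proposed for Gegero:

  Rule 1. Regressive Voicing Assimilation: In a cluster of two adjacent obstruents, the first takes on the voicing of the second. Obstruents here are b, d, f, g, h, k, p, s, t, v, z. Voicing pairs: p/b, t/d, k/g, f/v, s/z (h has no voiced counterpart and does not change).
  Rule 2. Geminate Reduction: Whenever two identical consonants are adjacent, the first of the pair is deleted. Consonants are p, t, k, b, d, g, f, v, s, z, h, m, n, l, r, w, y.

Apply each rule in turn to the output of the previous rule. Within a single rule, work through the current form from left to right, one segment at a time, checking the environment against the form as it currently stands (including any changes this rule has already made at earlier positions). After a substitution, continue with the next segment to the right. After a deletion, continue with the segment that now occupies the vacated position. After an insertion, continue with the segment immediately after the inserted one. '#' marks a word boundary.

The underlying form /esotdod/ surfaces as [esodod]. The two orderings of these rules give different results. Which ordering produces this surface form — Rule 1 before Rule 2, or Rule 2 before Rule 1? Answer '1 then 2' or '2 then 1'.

1 then 2

Order 1 then 2:
  1 Regressive Voicing Assimilation: [esotdod] → [esoddod]
  2 Geminate Reduction: [esoddod] → [esodod]
  result: [esodod]
Order 2 then 1:
  2 Geminate Reduction: no change — [esotdod]
  1 Regressive Voicing Assimilation: [esotdod] → [esoddod]
  result: [esoddod]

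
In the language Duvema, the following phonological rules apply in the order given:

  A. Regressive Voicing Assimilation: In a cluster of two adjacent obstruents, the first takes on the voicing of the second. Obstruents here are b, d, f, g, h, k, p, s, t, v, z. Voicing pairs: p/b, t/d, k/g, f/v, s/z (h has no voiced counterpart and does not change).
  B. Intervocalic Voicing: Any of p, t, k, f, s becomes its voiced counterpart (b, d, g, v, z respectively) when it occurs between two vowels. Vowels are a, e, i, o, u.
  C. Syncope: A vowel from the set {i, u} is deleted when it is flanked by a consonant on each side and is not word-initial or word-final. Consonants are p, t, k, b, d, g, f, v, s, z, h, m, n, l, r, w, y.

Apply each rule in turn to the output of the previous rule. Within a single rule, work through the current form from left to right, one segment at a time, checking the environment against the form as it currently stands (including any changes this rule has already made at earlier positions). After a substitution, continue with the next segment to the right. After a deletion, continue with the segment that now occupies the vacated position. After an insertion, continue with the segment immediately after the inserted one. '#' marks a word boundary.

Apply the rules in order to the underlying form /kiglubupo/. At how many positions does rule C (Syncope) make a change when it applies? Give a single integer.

3

A Regressive Voicing Assimilation: no change — [kiglubupo]
B Intervocalic Voicing: [kiglubupo] → [kiglububo]
C Syncope: [kiglububo] → [kglbbo]
Rule C changed 3 position(s).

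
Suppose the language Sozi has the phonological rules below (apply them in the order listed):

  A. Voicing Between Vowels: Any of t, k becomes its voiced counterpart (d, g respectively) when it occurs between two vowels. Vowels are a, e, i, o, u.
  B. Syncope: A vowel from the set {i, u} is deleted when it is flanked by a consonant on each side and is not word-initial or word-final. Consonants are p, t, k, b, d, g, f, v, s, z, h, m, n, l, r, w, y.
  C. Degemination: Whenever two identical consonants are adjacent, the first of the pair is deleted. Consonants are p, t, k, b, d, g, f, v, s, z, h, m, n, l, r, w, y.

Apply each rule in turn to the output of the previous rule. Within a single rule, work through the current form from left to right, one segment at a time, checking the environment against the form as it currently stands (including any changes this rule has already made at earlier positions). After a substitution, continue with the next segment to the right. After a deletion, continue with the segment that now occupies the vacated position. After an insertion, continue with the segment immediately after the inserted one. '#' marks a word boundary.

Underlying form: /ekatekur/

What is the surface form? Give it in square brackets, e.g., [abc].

[egadegr]

A Voicing Between Vowels: [ekatekur] → [egadegur]
B Syncope: [egadegur] → [egadegr]
C Degemination: no change — [egadegr]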